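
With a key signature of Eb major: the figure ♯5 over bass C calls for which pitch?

Counting 4 letter steps above C lands on G; in Eb major, that letter is G.
The #5 figure raises it a semitone, giving G#.

G#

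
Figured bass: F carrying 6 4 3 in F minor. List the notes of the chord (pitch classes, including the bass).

A third above F in this key is Ab.
A fourth above F in this key is Bb.
A sixth above F in this key is Db.
Together with the bass F, this spells Bb minor seventh in second inversion.

F, Ab, Bb, Db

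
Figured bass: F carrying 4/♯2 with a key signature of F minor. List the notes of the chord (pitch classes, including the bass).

F, G#, Bb, Db

The written figures 4/♯2 are shorthand for 6/4/2: the 6 is implied.
A second above F in this key is G, raised to G# by the sharp.
A fourth above F in this key is Bb.
A sixth above F in this key is Db.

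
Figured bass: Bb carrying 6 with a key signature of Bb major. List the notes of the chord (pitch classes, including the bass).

Bb, D, G

The written figures 6 are shorthand for 6/3: the 3 is implied.
A third above Bb in this key is D.
A sixth above Bb in this key is G.
Together with the bass Bb, this spells G minor in first inversion.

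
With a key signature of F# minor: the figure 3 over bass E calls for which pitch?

Counting 2 letter steps above E lands on G; in F# minor, that letter is G#.

G#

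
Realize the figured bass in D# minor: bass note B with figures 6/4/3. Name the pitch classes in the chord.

B, D#, E#, G#

A third above B in this key is D#.
A fourth above B in this key is E#.
A sixth above B in this key is G#.
Together with the bass B, this spells E# half-diminished seventh in second inversion.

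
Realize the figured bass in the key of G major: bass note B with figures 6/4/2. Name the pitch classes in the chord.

A second above B in this key is C.
A fourth above B in this key is E.
A sixth above B in this key is G.
Together with the bass B, this spells C major seventh in third inversion.

B, C, E, G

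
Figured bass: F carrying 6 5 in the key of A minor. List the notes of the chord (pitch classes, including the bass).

F, A, C, D

The written figures 6 5 are shorthand for 6/5/3: the 3 is implied.
A third above F in this key is A.
A fifth above F in this key is C.
A sixth above F in this key is D.
Together with the bass F, this spells D minor seventh in first inversion.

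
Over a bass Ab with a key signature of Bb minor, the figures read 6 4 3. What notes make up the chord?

A third above Ab in this key is C.
A fourth above Ab in this key is Db.
A sixth above Ab in this key is F.
Together with the bass Ab, this spells Db major seventh in second inversion.

Ab, C, Db, F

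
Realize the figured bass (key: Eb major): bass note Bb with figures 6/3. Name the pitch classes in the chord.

A third above Bb in this key is D.
A sixth above Bb in this key is G.
Together with the bass Bb, this spells G minor in first inversion.

Bb, D, G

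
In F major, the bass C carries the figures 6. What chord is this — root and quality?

A minor

The figures 6 indicate a triad in first inversion.
In first inversion the root lies a sixth above the bass: a sixth above C in F major is A.
The chord tones are C, E, A, giving A minor.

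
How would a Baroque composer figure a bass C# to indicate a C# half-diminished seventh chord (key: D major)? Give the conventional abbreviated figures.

C# is the root of C# half-diminished seventh, so the chord is in root position.
A seventh chord in root position is figured 7/5/3, conventionally abbreviated 7.

7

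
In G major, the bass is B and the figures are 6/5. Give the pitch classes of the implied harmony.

The written figures 6/5 are shorthand for 6/5/3: the 3 is implied.
A third above B in this key is D.
A fifth above B in this key is F#.
A sixth above B in this key is G.
Together with the bass B, this spells G major seventh in first inversion.

B, D, F#, G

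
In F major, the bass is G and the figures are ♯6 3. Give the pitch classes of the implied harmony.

A third above G in this key is Bb.
A sixth above G in this key is E, raised to E# by the sharp.

G, Bb, E#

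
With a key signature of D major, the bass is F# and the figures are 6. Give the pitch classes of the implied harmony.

The written figures 6 are shorthand for 6/3: the 3 is implied.
A third above F# in this key is A.
A sixth above F# in this key is D.
Together with the bass F#, this spells D major in first inversion.

F#, A, D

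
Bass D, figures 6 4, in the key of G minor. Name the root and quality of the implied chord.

The figures 6 4 indicate a triad in second inversion.
In second inversion the root lies a fourth above the bass: a fourth above D in G minor is G.
The chord tones are D, G, Bb, giving G minor.

G minor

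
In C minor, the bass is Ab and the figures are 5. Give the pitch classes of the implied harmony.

The written figures 5 are shorthand for 5/3: the 3 is implied.
A third above Ab in this key is C.
A fifth above Ab in this key is Eb.
Together with the bass Ab, this spells Ab major in root position.

Ab, C, Eb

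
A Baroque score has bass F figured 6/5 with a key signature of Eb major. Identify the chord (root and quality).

The figures 6/5 indicate a seventh chord in first inversion.
In first inversion the root lies a sixth above the bass: a sixth above F in Eb major is D.
The chord tones are F, Ab, C, D, giving D half-diminished seventh.

D half-diminished seventh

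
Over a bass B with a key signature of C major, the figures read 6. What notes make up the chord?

The written figures 6 are shorthand for 6/3: the 3 is implied.
A third above B in this key is D.
A sixth above B in this key is G.
Together with the bass B, this spells G major in first inversion.

B, D, G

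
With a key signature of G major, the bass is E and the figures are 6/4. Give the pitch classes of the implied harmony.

E, A, C

A fourth above E in this key is A.
A sixth above E in this key is C.
Together with the bass E, this spells A minor in second inversion.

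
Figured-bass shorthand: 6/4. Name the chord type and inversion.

triad, second inversion

Intervals of 6/4 above the bass form a triad; the bass is the fifth, so this is second inversion.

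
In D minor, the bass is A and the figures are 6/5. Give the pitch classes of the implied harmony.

A, C, E, F

The written figures 6/5 are shorthand for 6/5/3: the 3 is implied.
A third above A in this key is C.
A fifth above A in this key is E.
A sixth above A in this key is F.
Together with the bass A, this spells F major seventh in first inversion.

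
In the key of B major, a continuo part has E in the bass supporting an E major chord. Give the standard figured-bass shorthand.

E is the root of E major, so the chord is in root position.
A triad in root position is figured 5/3, conventionally abbreviated (no figures — root-position triad).

no figures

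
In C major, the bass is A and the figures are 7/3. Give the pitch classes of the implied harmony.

A, C, E, G

The written figures 7/3 are shorthand for 7/5/3: the 5 is implied.
A third above A in this key is C.
A fifth above A in this key is E.
A seventh above A in this key is G.
Together with the bass A, this spells A minor seventh in root position.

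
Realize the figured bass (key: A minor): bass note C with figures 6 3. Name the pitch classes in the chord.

C, E, A

A third above C in this key is E.
A sixth above C in this key is A.
Together with the bass C, this spells A minor in first inversion.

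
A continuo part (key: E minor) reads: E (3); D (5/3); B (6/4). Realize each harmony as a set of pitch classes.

E, G, B | D, F#, A | B, E, G

E (5/3): E, G, B.
D (5/3): D, F#, A.
B (6/4): B, E, G.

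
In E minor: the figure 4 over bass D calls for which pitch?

Counting 3 letter steps above D lands on G; in E minor, that letter is G.

G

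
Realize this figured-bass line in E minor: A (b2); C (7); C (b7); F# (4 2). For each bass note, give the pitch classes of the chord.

A, Bb, D, F# | C, E, G, B | C, E, G, Bb | F#, G, B, D

A (6/4/b2): A, Bb, D, F#.
C (7/5/3): C, E, G, B.
C (b7/5/3): C, E, G, Bb.
F# (6/4/2): F#, G, B, D.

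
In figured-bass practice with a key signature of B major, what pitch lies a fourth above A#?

D#

Counting 3 letter steps above A# lands on D; in B major, that letter is D#.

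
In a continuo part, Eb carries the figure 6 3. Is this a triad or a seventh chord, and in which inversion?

triad, first inversion

Intervals of 6/3 above the bass form a triad; the bass is the third, so this is first inversion.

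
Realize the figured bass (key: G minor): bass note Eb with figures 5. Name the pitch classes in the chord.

Eb, G, Bb

The written figures 5 are shorthand for 5/3: the 3 is implied.
A third above Eb in this key is G.
A fifth above Eb in this key is Bb.
Together with the bass Eb, this spells Eb major in root position.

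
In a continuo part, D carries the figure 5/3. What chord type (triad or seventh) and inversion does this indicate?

triad, root position

Intervals of 5/3 above the bass form a triad; the bass is the root, so this is root position.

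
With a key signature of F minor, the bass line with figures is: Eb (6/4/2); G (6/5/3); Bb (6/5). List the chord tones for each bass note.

Eb (6/4/2): Eb, F, Ab, C.
G (6/5/3): G, Bb, Db, Eb.
Bb (6/5/3): Bb, Db, F, G.

Eb, F, Ab, C | G, Bb, Db, Eb | Bb, Db, F, G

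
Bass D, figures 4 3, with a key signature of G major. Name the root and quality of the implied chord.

The figures 4 3 indicate a seventh chord in second inversion.
In second inversion the root lies a fourth above the bass: a fourth above D in G major is G.
The chord tones are D, F#, G, B, giving G major seventh.

G major seventh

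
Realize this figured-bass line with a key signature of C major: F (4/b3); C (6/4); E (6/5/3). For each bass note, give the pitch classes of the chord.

F, Ab, B, D | C, F, A | E, G, B, C

F (6/4/b3): F, Ab, B, D.
C (6/4): C, F, A.
E (6/5/3): E, G, B, C.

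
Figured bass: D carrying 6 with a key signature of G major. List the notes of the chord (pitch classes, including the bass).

D, F#, B

The written figures 6 are shorthand for 6/3: the 3 is implied.
A third above D in this key is F#.
A sixth above D in this key is B.
Together with the bass D, this spells B minor in first inversion.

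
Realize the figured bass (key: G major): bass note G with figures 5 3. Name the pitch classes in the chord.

A third above G in this key is B.
A fifth above G in this key is D.
Together with the bass G, this spells G major in root position.

G, B, D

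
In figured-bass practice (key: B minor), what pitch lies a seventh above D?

Counting 6 letter steps above D lands on C; in B minor, that letter is C#.

C#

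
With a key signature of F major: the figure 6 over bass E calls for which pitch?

C

Counting 5 letter steps above E lands on C; in F major, that letter is C.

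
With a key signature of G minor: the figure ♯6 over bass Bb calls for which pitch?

Counting 5 letter steps above Bb lands on G; in G minor, that letter is G.
The #6 figure raises it a semitone, giving G#.

G#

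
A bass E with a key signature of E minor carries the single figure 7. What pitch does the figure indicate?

D

Counting 6 letter steps above E lands on D; in E minor, that letter is D.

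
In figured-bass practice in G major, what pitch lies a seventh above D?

Counting 6 letter steps above D lands on C; in G major, that letter is C.

C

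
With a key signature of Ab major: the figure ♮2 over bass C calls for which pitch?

Counting 1 letter step above C lands on D; in Ab major, that letter is Db.
The ♮2 figure makes it natural, giving D.

D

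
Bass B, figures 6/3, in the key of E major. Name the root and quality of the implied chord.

The figures 6/3 indicate a triad in first inversion.
In first inversion the root lies a sixth above the bass: a sixth above B in E major is G#.
The chord tones are B, D#, G#, giving G# minor.

G# minor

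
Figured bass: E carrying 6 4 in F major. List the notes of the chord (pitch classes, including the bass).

A fourth above E in this key is A.
A sixth above E in this key is C.
Together with the bass E, this spells A minor in second inversion.

E, A, C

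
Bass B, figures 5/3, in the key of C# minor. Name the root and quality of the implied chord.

B major

The figures 5/3 indicate a triad in root position.
In root position the bass is the root, so the root is B.
The chord tones are B, D#, F#, giving B major.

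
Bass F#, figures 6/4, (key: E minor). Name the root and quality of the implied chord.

The figures 6/4 indicate a triad in second inversion.
In second inversion the root lies a fourth above the bass: a fourth above F# in E minor is B.
The chord tones are F#, B, D, giving B minor.

B minor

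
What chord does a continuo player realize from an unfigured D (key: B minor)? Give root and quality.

D major

An unfigured bass indicates a triad in root position.
In root position the bass is the root, so the root is D.
The chord tones are D, F#, A, giving D major.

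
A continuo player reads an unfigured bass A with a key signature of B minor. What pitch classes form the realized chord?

An unfigured bass implies 5/3.
A third above A in this key is C#.
A fifth above A in this key is E.
Together with the bass A, this spells A major in root position.

A, C#, E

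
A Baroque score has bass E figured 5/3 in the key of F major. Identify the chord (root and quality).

The figures 5/3 indicate a triad in root position.
In root position the bass is the root, so the root is E.
The chord tones are E, G, Bb, giving E diminished.

E diminished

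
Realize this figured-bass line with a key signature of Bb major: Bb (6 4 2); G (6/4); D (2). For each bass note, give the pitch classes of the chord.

Bb (6/4/2): Bb, C, Eb, G.
G (6/4): G, C, Eb.
D (6/4/2): D, Eb, G, Bb.

Bb, C, Eb, G | G, C, Eb | D, Eb, G, Bb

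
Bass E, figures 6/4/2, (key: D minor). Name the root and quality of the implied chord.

The figures 6/4/2 indicate a seventh chord in third inversion.
In third inversion the root lies a second above the bass: a second above E in D minor is F.
The chord tones are E, F, A, C, giving F major seventh.

F major seventh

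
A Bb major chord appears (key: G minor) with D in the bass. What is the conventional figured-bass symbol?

6

D is the third of Bb major, so the chord is in first inversion.
A triad in first inversion is figured 6/3, conventionally abbreviated 6.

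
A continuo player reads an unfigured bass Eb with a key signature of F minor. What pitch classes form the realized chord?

Eb, G, Bb

An unfigured bass implies 5/3.
A third above Eb in this key is G.
A fifth above Eb in this key is Bb.
Together with the bass Eb, this spells Eb major in root position.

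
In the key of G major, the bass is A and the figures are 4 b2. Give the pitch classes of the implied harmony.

A, Bb, D, F#

The written figures 4 b2 are shorthand for 6/4/2: the 6 is implied.
A second above A in this key is B, lowered to Bb by the flat.
A fourth above A in this key is D.
A sixth above A in this key is F#.
Together with the bass A, this spells Bb augmented major seventh in third inversion.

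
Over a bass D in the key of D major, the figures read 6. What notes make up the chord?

The written figures 6 are shorthand for 6/3: the 3 is implied.
A third above D in this key is F#.
A sixth above D in this key is B.
Together with the bass D, this spells B minor in first inversion.

D, F#, B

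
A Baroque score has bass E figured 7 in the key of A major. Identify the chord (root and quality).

E dominant seventh

The figures 7 indicate a seventh chord in root position.
In root position the bass is the root, so the root is E.
The chord tones are E, G#, B, D, giving E dominant seventh.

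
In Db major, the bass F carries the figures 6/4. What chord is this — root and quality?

Bb minor

The figures 6/4 indicate a triad in second inversion.
In second inversion the root lies a fourth above the bass: a fourth above F in Db major is Bb.
The chord tones are F, Bb, Db, giving Bb minor.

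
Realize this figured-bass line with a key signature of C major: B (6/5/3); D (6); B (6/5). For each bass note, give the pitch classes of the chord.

B (6/5/3): B, D, F, G.
D (6/3): D, F, B.
B (6/5/3): B, D, F, G.

B, D, F, G | D, F, B | B, D, F, G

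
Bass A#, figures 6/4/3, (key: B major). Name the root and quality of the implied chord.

The figures 6/4/3 indicate a seventh chord in second inversion.
In second inversion the root lies a fourth above the bass: a fourth above A# in B major is D#.
The chord tones are A#, C#, D#, F#, giving D# minor seventh.

D# minor seventh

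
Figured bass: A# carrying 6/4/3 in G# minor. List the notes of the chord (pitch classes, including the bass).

A#, C#, D#, F#

A third above A# in this key is C#.
A fourth above A# in this key is D#.
A sixth above A# in this key is F#.
Together with the bass A#, this spells D# minor seventh in second inversion.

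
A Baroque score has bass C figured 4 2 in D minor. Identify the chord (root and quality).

The figures 4 2 indicate a seventh chord in third inversion.
In third inversion the root lies a second above the bass: a second above C in D minor is D.
The chord tones are C, D, F, A, giving D minor seventh.

D minor seventh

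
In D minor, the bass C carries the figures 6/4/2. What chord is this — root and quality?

The figures 6/4/2 indicate a seventh chord in third inversion.
In third inversion the root lies a second above the bass: a second above C in D minor is D.
The chord tones are C, D, F, A, giving D minor seventh.

D minor seventh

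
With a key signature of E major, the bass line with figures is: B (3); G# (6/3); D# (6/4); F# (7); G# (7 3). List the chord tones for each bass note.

B (5/3): B, D#, F#.
G# (6/3): G#, B, E.
D# (6/4): D#, G#, B.
F# (7/5/3): F#, A, C#, E.
G# (7/5/3): G#, B, D#, F#.

B, D#, F# | G#, B, E | D#, G#, B | F#, A, C#, E | G#, B, D#, F#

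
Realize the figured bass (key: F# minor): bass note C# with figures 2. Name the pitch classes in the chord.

C#, D, F#, A

The written figures 2 are shorthand for 6/4/2: the 6/4 are implied.
A second above C# in this key is D.
A fourth above C# in this key is F#.
A sixth above C# in this key is A.
Together with the bass C#, this spells D major seventh in third inversion.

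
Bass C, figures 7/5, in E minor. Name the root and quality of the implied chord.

The figures 7/5 indicate a seventh chord in root position.
In root position the bass is the root, so the root is C.
The chord tones are C, E, G, B, giving C major seventh.

C major seventh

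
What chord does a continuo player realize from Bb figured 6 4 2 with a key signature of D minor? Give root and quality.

The figures 6 4 2 indicate a seventh chord in third inversion.
In third inversion the root lies a second above the bass: a second above Bb in D minor is C.
The chord tones are Bb, C, E, G, giving C dominant seventh.

C dominant seventh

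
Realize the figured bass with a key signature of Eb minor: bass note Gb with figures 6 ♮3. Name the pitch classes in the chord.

Gb, B, Eb

A third above Gb in this key is Bb, made natural (B) by the ♮ figure.
A sixth above Gb in this key is Eb.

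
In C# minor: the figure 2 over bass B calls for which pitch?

C#

Counting 1 letter step above B lands on C; in C# minor, that letter is C#.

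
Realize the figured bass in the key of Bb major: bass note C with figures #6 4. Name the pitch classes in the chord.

C, F, A#

A fourth above C in this key is F.
A sixth above C in this key is A, raised to A# by the sharp.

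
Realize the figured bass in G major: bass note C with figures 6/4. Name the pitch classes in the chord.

A fourth above C in this key is F#.
A sixth above C in this key is A.
Together with the bass C, this spells F# diminished in second inversion.

C, F#, A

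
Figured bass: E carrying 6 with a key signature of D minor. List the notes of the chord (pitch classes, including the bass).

E, G, C

The written figures 6 are shorthand for 6/3: the 3 is implied.
A third above E in this key is G.
A sixth above E in this key is C.
Together with the bass E, this spells C major in first inversion.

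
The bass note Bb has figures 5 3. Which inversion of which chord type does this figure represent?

triad, root position

Intervals of 5/3 above the bass form a triad; the bass is the root, so this is root position.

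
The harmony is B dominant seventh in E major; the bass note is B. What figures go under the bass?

7

B is the root of B dominant seventh, so the chord is in root position.
A seventh chord in root position is figured 7/5/3, conventionally abbreviated 7.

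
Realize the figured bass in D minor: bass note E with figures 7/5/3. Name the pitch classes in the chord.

E, G, Bb, D

A third above E in this key is G.
A fifth above E in this key is Bb.
A seventh above E in this key is D.
Together with the bass E, this spells E half-diminished seventh in root position.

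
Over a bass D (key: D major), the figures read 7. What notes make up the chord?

The written figures 7 are shorthand for 7/5/3: the 5/3 are implied.
A third above D in this key is F#.
A fifth above D in this key is A.
A seventh above D in this key is C#.
Together with the bass D, this spells D major seventh in root position.

D, F#, A, C#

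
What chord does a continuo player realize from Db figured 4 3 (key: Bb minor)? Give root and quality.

Gb major seventh

The figures 4 3 indicate a seventh chord in second inversion.
In second inversion the root lies a fourth above the bass: a fourth above Db in Bb minor is Gb.
The chord tones are Db, F, Gb, Bb, giving Gb major seventh.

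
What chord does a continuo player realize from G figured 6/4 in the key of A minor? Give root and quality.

C major

The figures 6/4 indicate a triad in second inversion.
In second inversion the root lies a fourth above the bass: a fourth above G in A minor is C.
The chord tones are G, C, E, giving C major.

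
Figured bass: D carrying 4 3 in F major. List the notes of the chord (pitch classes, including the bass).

The written figures 4 3 are shorthand for 6/4/3: the 6 is implied.
A third above D in this key is F.
A fourth above D in this key is G.
A sixth above D in this key is Bb.
Together with the bass D, this spells G minor seventh in second inversion.

D, F, G, Bb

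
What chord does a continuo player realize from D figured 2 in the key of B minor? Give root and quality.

The figures 2 indicate a seventh chord in third inversion.
In third inversion the root lies a second above the bass: a second above D in B minor is E.
The chord tones are D, E, G, B, giving E minor seventh.

E minor seventh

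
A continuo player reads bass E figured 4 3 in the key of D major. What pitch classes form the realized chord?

E, G, A, C#

The written figures 4 3 are shorthand for 6/4/3: the 6 is implied.
A third above E in this key is G.
A fourth above E in this key is A.
A sixth above E in this key is C#.
Together with the bass E, this spells A dominant seventh in second inversion.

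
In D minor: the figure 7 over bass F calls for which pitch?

E

Counting 6 letter steps above F lands on E; in D minor, that letter is E.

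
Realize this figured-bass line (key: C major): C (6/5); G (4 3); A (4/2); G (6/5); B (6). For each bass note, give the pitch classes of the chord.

C, E, G, A | G, B, C, E | A, B, D, F | G, B, D, E | B, D, G

C (6/5/3): C, E, G, A.
G (6/4/3): G, B, C, E.
A (6/4/2): A, B, D, F.
G (6/5/3): G, B, D, E.
B (6/3): B, D, G.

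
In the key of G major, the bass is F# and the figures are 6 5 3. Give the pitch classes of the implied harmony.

F#, A, C, D

A third above F# in this key is A.
A fifth above F# in this key is C.
A sixth above F# in this key is D.
Together with the bass F#, this spells D dominant seventh in first inversion.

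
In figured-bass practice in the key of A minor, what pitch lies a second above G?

A

Counting 1 letter step above G lands on A; in A minor, that letter is A.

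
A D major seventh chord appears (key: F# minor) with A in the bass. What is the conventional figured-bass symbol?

A is the fifth of D major seventh, so the chord is in second inversion.
A seventh chord in second inversion is figured 6/4/3, conventionally abbreviated 4/3.

4/3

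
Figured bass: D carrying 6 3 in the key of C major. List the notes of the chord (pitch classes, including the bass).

D, F, B

A third above D in this key is F.
A sixth above D in this key is B.
Together with the bass D, this spells B diminished in first inversion.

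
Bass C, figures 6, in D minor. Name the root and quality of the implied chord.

The figures 6 indicate a triad in first inversion.
In first inversion the root lies a sixth above the bass: a sixth above C in D minor is A.
The chord tones are C, E, A, giving A minor.

A minor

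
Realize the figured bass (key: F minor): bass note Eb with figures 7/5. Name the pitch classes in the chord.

The written figures 7/5 are shorthand for 7/5/3: the 3 is implied.
A third above Eb in this key is G.
A fifth above Eb in this key is Bb.
A seventh above Eb in this key is Db.
Together with the bass Eb, this spells Eb dominant seventh in root position.

Eb, G, Bb, Db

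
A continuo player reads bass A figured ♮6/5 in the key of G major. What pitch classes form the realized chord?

A, C, E, F

The written figures ♮6/5 are shorthand for 6/5/3: the 3 is implied.
A third above A in this key is C.
A fifth above A in this key is E.
A sixth above A in this key is F#, made natural (F) by the ♮ figure.
Together with the bass A, this spells F major seventh in first inversion.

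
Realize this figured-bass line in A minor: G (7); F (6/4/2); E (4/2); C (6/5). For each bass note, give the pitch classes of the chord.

G, B, D, F | F, G, B, D | E, F, A, C | C, E, G, A

G (7/5/3): G, B, D, F.
F (6/4/2): F, G, B, D.
E (6/4/2): E, F, A, C.
C (6/5/3): C, E, G, A.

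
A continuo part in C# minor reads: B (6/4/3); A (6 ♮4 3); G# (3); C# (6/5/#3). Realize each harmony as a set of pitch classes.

B (6/4/3): B, D#, E, G#.
A (6/♮4/3): A, C#, D, F#.
G# (5/3): G#, B, D#.
C# (6/5/#3): C#, E#, G#, A.

B, D#, E, G# | A, C#, D, F# | G#, B, D# | C#, E#, G#, A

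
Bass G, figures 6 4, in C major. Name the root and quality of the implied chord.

C major

The figures 6 4 indicate a triad in second inversion.
In second inversion the root lies a fourth above the bass: a fourth above G in C major is C.
The chord tones are G, C, E, giving C major.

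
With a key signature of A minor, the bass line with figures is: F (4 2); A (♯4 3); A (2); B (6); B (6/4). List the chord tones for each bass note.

F (6/4/2): F, G, B, D.
A (6/#4/3): A, C, D#, F.
A (6/4/2): A, B, D, F.
B (6/3): B, D, G.
B (6/4): B, E, G.

F, G, B, D | A, C, D#, F | A, B, D, F | B, D, G | B, E, G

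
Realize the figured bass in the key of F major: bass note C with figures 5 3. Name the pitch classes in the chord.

C, E, G

A third above C in this key is E.
A fifth above C in this key is G.
Together with the bass C, this spells C major in root position.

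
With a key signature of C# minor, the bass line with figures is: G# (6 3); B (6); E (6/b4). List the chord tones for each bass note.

G# (6/3): G#, B, E.
B (6/3): B, D#, G#.
E (6/b4): E, Ab, C#.

G#, B, E | B, D#, G# | E, Ab, C#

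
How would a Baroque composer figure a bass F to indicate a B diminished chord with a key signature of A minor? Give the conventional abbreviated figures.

6/4

F is the fifth of B diminished, so the chord is in second inversion.
A triad in second inversion is figured 6/4, conventionally abbreviated 6/4.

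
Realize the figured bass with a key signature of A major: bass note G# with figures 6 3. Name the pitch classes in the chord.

A third above G# in this key is B.
A sixth above G# in this key is E.
Together with the bass G#, this spells E major in first inversion.

G#, B, E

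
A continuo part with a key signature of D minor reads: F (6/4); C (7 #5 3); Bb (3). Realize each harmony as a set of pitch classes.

F, Bb, D | C, E, G#, Bb | Bb, D, F

F (6/4): F, Bb, D.
C (7/#5/3): C, E, G#, Bb.
Bb (5/3): Bb, D, F.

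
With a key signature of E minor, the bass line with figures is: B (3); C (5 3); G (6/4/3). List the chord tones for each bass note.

B, D, F# | C, E, G | G, B, C, E

B (5/3): B, D, F#.
C (5/3): C, E, G.
G (6/4/3): G, B, C, E.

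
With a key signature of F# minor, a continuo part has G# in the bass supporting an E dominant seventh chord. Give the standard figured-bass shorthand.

6/5

G# is the third of E dominant seventh, so the chord is in first inversion.
A seventh chord in first inversion is figured 6/5/3, conventionally abbreviated 6/5.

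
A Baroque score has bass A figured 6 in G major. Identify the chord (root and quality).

F# diminished

The figures 6 indicate a triad in first inversion.
In first inversion the root lies a sixth above the bass: a sixth above A in G major is F#.
The chord tones are A, C, F#, giving F# diminished.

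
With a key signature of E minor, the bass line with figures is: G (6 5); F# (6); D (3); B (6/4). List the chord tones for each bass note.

G, B, D, E | F#, A, D | D, F#, A | B, E, G

G (6/5/3): G, B, D, E.
F# (6/3): F#, A, D.
D (5/3): D, F#, A.
B (6/4): B, E, G.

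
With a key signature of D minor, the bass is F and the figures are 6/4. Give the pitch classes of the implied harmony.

A fourth above F in this key is Bb.
A sixth above F in this key is D.
Together with the bass F, this spells Bb major in second inversion.

F, Bb, D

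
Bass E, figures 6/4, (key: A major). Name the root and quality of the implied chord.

The figures 6/4 indicate a triad in second inversion.
In second inversion the root lies a fourth above the bass: a fourth above E in A major is A.
The chord tones are E, A, C#, giving A major.

A major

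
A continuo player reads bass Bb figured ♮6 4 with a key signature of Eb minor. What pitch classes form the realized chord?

A fourth above Bb in this key is Eb.
A sixth above Bb in this key is Gb, made natural (G) by the ♮ figure.
Together with the bass Bb, this spells Eb major in second inversion.

Bb, Eb, G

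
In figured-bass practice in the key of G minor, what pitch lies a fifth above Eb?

Counting 4 letter steps above Eb lands on B; in G minor, that letter is Bb.

Bb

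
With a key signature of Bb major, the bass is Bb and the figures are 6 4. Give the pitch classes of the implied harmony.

Bb, Eb, G

A fourth above Bb in this key is Eb.
A sixth above Bb in this key is G.
Together with the bass Bb, this spells Eb major in second inversion.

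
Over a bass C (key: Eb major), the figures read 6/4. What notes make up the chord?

A fourth above C in this key is F.
A sixth above C in this key is Ab.
Together with the bass C, this spells F minor in second inversion.

C, F, Ab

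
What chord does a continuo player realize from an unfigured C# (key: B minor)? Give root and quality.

C# diminished

An unfigured bass indicates a triad in root position.
In root position the bass is the root, so the root is C#.
The chord tones are C#, E, G, giving C# diminished.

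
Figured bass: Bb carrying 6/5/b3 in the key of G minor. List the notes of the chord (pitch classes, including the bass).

A third above Bb in this key is D, lowered to Db by the flat.
A fifth above Bb in this key is F.
A sixth above Bb in this key is G.
Together with the bass Bb, this spells G half-diminished seventh in first inversion.

Bb, Db, F, G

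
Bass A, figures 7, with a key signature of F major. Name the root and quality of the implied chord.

A minor seventh

The figures 7 indicate a seventh chord in root position.
In root position the bass is the root, so the root is A.
The chord tones are A, C, E, G, giving A minor seventh.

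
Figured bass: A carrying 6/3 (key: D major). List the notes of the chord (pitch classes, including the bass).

A, C#, F#

A third above A in this key is C#.
A sixth above A in this key is F#.
Together with the bass A, this spells F# minor in first inversion.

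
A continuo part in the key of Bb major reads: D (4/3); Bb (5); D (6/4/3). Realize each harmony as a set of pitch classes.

D (6/4/3): D, F, G, Bb.
Bb (5/3): Bb, D, F.
D (6/4/3): D, F, G, Bb.

D, F, G, Bb | Bb, D, F | D, F, G, Bb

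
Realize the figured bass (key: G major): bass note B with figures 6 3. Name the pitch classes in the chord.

A third above B in this key is D.
A sixth above B in this key is G.
Together with the bass B, this spells G major in first inversion.

B, D, G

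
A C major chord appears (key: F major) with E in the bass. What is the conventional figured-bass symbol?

E is the third of C major, so the chord is in first inversion.
A triad in first inversion is figured 6/3, conventionally abbreviated 6.

6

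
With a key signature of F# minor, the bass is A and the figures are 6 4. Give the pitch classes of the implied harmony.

A, D, F#

A fourth above A in this key is D.
A sixth above A in this key is F#.
Together with the bass A, this spells D major in second inversion.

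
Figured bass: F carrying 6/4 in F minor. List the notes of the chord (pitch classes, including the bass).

F, Bb, Db

A fourth above F in this key is Bb.
A sixth above F in this key is Db.
Together with the bass F, this spells Bb minor in second inversion.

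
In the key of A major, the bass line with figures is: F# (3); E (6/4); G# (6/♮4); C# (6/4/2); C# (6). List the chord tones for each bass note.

F#, A, C# | E, A, C# | G#, C, E | C#, D, F#, A | C#, E, A

F# (5/3): F#, A, C#.
E (6/4): E, A, C#.
G# (6/♮4): G#, C, E.
C# (6/4/2): C#, D, F#, A.
C# (6/3): C#, E, A.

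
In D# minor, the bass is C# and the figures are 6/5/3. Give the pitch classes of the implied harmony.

A third above C# in this key is E#.
A fifth above C# in this key is G#.
A sixth above C# in this key is A#.
Together with the bass C#, this spells A# minor seventh in first inversion.

C#, E#, G#, A#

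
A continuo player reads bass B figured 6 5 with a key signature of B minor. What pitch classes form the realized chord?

The written figures 6 5 are shorthand for 6/5/3: the 3 is implied.
A third above B in this key is D.
A fifth above B in this key is F#.
A sixth above B in this key is G.
Together with the bass B, this spells G major seventh in first inversion.

B, D, F#, G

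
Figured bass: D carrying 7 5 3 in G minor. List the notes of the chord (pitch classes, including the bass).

D, F, A, C

A third above D in this key is F.
A fifth above D in this key is A.
A seventh above D in this key is C.
Together with the bass D, this spells D minor seventh in root position.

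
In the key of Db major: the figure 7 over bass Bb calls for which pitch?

Ab

Counting 6 letter steps above Bb lands on A; in Db major, that letter is Ab.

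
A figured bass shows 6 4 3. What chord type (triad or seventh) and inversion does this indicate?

seventh chord, second inversion

Intervals of 6/4/3 above the bass form a seventh chord; the bass is the fifth, so this is second inversion.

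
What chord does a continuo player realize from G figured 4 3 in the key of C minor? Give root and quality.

The figures 4 3 indicate a seventh chord in second inversion.
In second inversion the root lies a fourth above the bass: a fourth above G in C minor is C.
The chord tones are G, Bb, C, Eb, giving C minor seventh.

C minor seventh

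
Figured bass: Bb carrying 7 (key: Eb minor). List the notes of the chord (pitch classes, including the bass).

Bb, Db, F, Ab

The written figures 7 are shorthand for 7/5/3: the 5/3 are implied.
A third above Bb in this key is Db.
A fifth above Bb in this key is F.
A seventh above Bb in this key is Ab.
Together with the bass Bb, this spells Bb minor seventh in root position.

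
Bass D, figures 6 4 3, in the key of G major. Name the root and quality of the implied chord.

G major seventh

The figures 6 4 3 indicate a seventh chord in second inversion.
In second inversion the root lies a fourth above the bass: a fourth above D in G major is G.
The chord tones are D, F#, G, B, giving G major seventh.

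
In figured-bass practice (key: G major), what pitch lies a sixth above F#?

Counting 5 letter steps above F# lands on D; in G major, that letter is D.

D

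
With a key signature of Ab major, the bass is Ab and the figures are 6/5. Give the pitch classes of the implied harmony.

Ab, C, Eb, F

The written figures 6/5 are shorthand for 6/5/3: the 3 is implied.
A third above Ab in this key is C.
A fifth above Ab in this key is Eb.
A sixth above Ab in this key is F.
Together with the bass Ab, this spells F minor seventh in first inversion.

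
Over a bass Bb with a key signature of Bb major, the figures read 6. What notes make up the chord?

The written figures 6 are shorthand for 6/3: the 3 is implied.
A third above Bb in this key is D.
A sixth above Bb in this key is G.
Together with the bass Bb, this spells G minor in first inversion.

Bb, D, G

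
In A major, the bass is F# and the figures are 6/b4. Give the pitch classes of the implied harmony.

F#, Bb, D

A fourth above F# in this key is B, lowered to Bb by the flat.
A sixth above F# in this key is D.
Together with the bass F#, this spells Bb augmented in second inversion.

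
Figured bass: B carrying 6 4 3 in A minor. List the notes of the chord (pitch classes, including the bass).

B, D, E, G

A third above B in this key is D.
A fourth above B in this key is E.
A sixth above B in this key is G.
Together with the bass B, this spells E minor seventh in second inversion.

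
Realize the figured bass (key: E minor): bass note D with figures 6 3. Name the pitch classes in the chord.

D, F#, B

A third above D in this key is F#.
A sixth above D in this key is B.
Together with the bass D, this spells B minor in first inversion.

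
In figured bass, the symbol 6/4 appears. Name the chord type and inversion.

Intervals of 6/4 above the bass form a triad; the bass is the fifth, so this is second inversion.

triad, second inversion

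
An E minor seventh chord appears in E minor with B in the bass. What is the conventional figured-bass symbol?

4/3

B is the fifth of E minor seventh, so the chord is in second inversion.
A seventh chord in second inversion is figured 6/4/3, conventionally abbreviated 4/3.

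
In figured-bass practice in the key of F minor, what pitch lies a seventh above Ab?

Counting 6 letter steps above Ab lands on G; in F minor, that letter is G.

G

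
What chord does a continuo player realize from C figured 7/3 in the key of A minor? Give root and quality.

The figures 7/3 indicate a seventh chord in root position.
In root position the bass is the root, so the root is C.
The chord tones are C, E, G, B, giving C major seventh.

C major seventh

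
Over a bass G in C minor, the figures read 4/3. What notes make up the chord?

G, Bb, C, Eb

The written figures 4/3 are shorthand for 6/4/3: the 6 is implied.
A third above G in this key is Bb.
A fourth above G in this key is C.
A sixth above G in this key is Eb.
Together with the bass G, this spells C minor seventh in second inversion.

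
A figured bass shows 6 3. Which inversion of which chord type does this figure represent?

triad, first inversion

Intervals of 6/3 above the bass form a triad; the bass is the third, so this is first inversion.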